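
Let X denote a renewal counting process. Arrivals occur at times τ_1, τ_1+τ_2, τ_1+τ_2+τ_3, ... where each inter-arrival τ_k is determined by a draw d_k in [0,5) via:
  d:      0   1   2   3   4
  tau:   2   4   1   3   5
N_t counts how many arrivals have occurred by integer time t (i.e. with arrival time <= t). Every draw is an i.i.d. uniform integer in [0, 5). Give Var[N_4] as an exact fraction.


Inter-arrival values over d=0..4: [2, 4, 1, 3, 5]
Each d has probability 1/5, so the pmf of τ is: f(1) = 1/5, f(2) = 1/5, f(3) = 1/5, f(4) = 1/5, f(5) = 1/5
Let p_n(j) = P(N_n = j), with p_0 = [1]. Condition on τ_1: p_n(0) = P(τ > n), and for j >= 1, p_n(j) = Σ_{k<=n} f(k)·p_{n−k}(j−1)
p_1 = [4/5, 1/5]  (j = 0..1)
p_2 = [3/5, 9/25, 1/25]  (j = 0..2)
p_3 = [2/5, 12/25, 14/125, 1/125]  (j = 0..3)
p_4 = [1/5, 14/25, 26/125, 19/625, 1/625]  (j = 0..4)
E[N_4] = Σ j·p_4(j) = 671/625;  E[N_4²] = Σ j²·p_4(j) = 1057/625
Var[N_4] = 1057/625 − (671/625)² = 210384/390625

210384/390625


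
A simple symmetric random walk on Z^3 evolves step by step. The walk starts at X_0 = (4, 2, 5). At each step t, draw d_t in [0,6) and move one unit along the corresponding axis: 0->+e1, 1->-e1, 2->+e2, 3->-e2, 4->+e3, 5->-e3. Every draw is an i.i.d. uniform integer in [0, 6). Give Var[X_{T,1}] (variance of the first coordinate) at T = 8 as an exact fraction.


8/3

Outcome values over d=0..5: [1, -1, 0, 0, 0, 0]
Σy = 0, Σy² = 2, M = 6
μ = 0/6 = 0,  σ² = 2/6 − (0)² = 1/3
Independent increments: Var[X_8] = 8·σ² = 8·(1/3) = 8/3


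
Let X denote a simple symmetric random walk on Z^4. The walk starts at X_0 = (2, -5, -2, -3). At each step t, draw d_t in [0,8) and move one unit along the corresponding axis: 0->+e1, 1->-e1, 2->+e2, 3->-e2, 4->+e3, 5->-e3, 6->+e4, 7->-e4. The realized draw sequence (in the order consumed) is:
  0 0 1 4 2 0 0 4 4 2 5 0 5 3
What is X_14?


(6, -4, -1, -3)

t=0: X=(2, -5, -2, -3), d=0 → +e1, X_1=(3, -5, -2, -3)
t=1: X=(3, -5, -2, -3), d=0 → +e1, X_2=(4, -5, -2, -3)
t=2: X=(4, -5, -2, -3), d=1 → -e1, X_3=(3, -5, -2, -3)
t=3: X=(3, -5, -2, -3), d=4 → +e3, X_4=(3, -5, -1, -3)
t=4: X=(3, -5, -1, -3), d=2 → +e2, X_5=(3, -4, -1, -3)
t=5: X=(3, -4, -1, -3), d=0 → +e1, X_6=(4, -4, -1, -3)
t=6: X=(4, -4, -1, -3), d=0 → +e1, X_7=(5, -4, -1, -3)
t=7: X=(5, -4, -1, -3), d=4 → +e3, X_8=(5, -4, 0, -3)
t=8: X=(5, -4, 0, -3), d=4 → +e3, X_9=(5, -4, 1, -3)
t=9: X=(5, -4, 1, -3), d=2 → +e2, X_10=(5, -3, 1, -3)
t=10: X=(5, -3, 1, -3), d=5 → -e3, X_11=(5, -3, 0, -3)
t=11: X=(5, -3, 0, -3), d=0 → +e1, X_12=(6, -3, 0, -3)
t=12: X=(6, -3, 0, -3), d=5 → -e3, X_13=(6, -3, -1, -3)
t=13: X=(6, -3, -1, -3), d=3 → -e2, X_14=(6, -4, -1, -3)


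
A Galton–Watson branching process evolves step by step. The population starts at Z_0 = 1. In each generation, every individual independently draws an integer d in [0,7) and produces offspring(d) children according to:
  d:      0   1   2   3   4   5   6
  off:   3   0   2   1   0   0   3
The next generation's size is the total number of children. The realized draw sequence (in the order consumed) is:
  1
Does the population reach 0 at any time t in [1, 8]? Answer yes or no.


gen 0: Z_0=1, draws=[1], offspring=[0], Z_1=0
gen 1: Z_1=0, draws=[], offspring=[], Z_2=0
gen 2: Z_2=0, draws=[], offspring=[], Z_3=0
gen 3: Z_3=0, draws=[], offspring=[], Z_4=0
gen 4: Z_4=0, draws=[], offspring=[], Z_5=0
gen 5: Z_5=0, draws=[], offspring=[], Z_6=0
gen 6: Z_6=0, draws=[], offspring=[], Z_7=0
gen 7: Z_7=0, draws=[], offspring=[], Z_8=0

yes


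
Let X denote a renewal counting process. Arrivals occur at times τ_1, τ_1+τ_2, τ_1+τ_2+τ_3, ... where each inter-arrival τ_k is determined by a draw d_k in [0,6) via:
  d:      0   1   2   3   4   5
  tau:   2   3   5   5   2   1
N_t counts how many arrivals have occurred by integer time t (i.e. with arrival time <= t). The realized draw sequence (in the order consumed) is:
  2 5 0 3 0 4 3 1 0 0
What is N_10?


3

draw d_1=2: τ_1=5, arrival time A_1=5
draw d_2=5: τ_2=1, arrival time A_2=6
draw d_3=0: τ_3=2, arrival time A_3=8
draw d_4=3: τ_4=5, arrival time A_4=13
draw d_5=0: τ_5=2, arrival time A_5=15
draw d_6=4: τ_6=2, arrival time A_6=17
draw d_7=3: τ_7=5, arrival time A_7=22
draw d_8=1: τ_8=3, arrival time A_8=25
draw d_9=0: τ_9=2, arrival time A_9=27
draw d_10=0: τ_10=2, arrival time A_10=29
N_t over t=0..10: 0:0 1:0 2:0 3:0 4:0 5:1 6:2 7:2 8:3 9:3 10:3


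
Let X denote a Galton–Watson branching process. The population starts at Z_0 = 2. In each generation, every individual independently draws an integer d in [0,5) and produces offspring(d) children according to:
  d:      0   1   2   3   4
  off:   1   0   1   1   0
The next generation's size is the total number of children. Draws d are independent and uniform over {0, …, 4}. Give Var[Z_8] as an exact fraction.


5039687808/152587890625

Outcome values over d=0..4: [1, 0, 1, 1, 0]
Σy = 3, Σy² = 3, M = 5
μ = 3/5 = 3/5,  σ² = 3/5 − (3/5)² = 6/25
V_0 = 0, E_0 = 2
V_1 = 6/25·E_0 + (3/5)²·V_0 = 12/25;  E_1 = 6/5
V_2 = 6/25·E_1 + (3/5)²·V_1 = 288/625;  E_2 = 18/25
V_3 = 6/25·E_2 + (3/5)²·V_2 = 5292/15625;  E_3 = 54/125
V_4 = 6/25·E_3 + (3/5)²·V_3 = 88128/390625;  E_4 = 162/625
V_5 = 6/25·E_4 + (3/5)²·V_4 = 1400652/9765625;  E_5 = 486/3125
V_6 = 6/25·E_5 + (3/5)²·V_5 = 21718368/244140625;  E_6 = 1458/15625
V_7 = 6/25·E_6 + (3/5)²·V_6 = 332152812/6103515625;  E_7 = 4374/78125
V_8 = 6/25·E_7 + (3/5)²·V_7 = 5039687808/152587890625;  E_8 = 13122/390625


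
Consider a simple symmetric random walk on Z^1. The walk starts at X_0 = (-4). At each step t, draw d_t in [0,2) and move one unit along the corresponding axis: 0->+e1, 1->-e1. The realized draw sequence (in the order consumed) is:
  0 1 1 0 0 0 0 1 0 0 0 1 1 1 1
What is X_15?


t=0: X=(-4), d=0 → +e1, X_1=(-3)
t=1: X=(-3), d=1 → -e1, X_2=(-4)
t=2: X=(-4), d=1 → -e1, X_3=(-5)
t=3: X=(-5), d=0 → +e1, X_4=(-4)
t=4: X=(-4), d=0 → +e1, X_5=(-3)
t=5: X=(-3), d=0 → +e1, X_6=(-2)
t=6: X=(-2), d=0 → +e1, X_7=(-1)
t=7: X=(-1), d=1 → -e1, X_8=(-2)
t=8: X=(-2), d=0 → +e1, X_9=(-1)
t=9: X=(-1), d=0 → +e1, X_10=(0)
t=10: X=(0), d=0 → +e1, X_11=(1)
t=11: X=(1), d=1 → -e1, X_12=(0)
t=12: X=(0), d=1 → -e1, X_13=(-1)
t=13: X=(-1), d=1 → -e1, X_14=(-2)
t=14: X=(-2), d=1 → -e1, X_15=(-3)

(-3)


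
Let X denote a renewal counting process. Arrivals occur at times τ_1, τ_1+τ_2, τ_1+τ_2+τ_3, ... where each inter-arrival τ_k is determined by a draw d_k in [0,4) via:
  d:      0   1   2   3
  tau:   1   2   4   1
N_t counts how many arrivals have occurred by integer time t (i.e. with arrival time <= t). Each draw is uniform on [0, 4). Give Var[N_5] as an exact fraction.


287/256

Inter-arrival values over d=0..3: [1, 2, 4, 1]
Each d has probability 1/4, so the pmf of τ is: f(1) = 1/2, f(2) = 1/4, f(4) = 1/4
Let p_n(j) = P(N_n = j), with p_0 = [1]. Condition on τ_1: p_n(0) = P(τ > n), and for j >= 1, p_n(j) = Σ_{k<=n} f(k)·p_{n−k}(j−1)
p_1 = [1/2, 1/2]  (j = 0..1)
p_2 = [1/4, 1/2, 1/4]  (j = 0..2)
p_3 = [1/4, 1/4, 3/8, 1/8]  (j = 0..3)
p_4 = [0, 7/16, 1/4, 1/4, 1/16]  (j = 0..4)
p_5 = [0, 3/16, 13/32, 7/32, 5/32, 1/32]  (j = 0..5)
E[N_5] = Σ j·p_5(j) = 39/16;  E[N_5²] = Σ j²·p_5(j) = 113/16
Var[N_5] = 113/16 − (39/16)² = 287/256


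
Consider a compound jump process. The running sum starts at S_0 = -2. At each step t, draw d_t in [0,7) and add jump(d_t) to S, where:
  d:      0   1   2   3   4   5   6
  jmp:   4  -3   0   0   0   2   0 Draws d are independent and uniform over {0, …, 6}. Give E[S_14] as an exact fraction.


Outcome values over d=0..6: [4, -3, 0, 0, 0, 2, 0]
Σy = 3, Σy² = 29, M = 7
μ = 3/7 = 3/7,  σ² = 29/7 − (3/7)² = 194/49
E[S_14] = -2 + 14·(3/7) = 4

4


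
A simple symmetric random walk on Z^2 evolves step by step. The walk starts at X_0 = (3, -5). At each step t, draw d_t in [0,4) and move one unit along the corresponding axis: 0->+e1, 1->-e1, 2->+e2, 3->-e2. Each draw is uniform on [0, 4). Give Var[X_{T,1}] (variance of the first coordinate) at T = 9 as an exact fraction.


Outcome values over d=0..3: [1, -1, 0, 0]
Σy = 0, Σy² = 2, M = 4
μ = 0/4 = 0,  σ² = 2/4 − (0)² = 1/2
Independent increments: Var[X_9] = 9·σ² = 9·(1/2) = 9/2

9/2


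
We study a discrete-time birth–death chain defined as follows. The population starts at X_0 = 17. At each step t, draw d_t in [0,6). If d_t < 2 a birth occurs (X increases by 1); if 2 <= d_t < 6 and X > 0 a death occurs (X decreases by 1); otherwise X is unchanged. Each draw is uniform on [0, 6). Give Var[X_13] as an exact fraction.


X can drop by at most 1 per step and X_0 = 17 > T = 13, so X_t >= 17 − t >= 4 > 0 for every t <= 13: the floor at 0 (the 'and X > 0' condition) never binds. Hence X_13 = X_0 + Σ_{t<13} Y_t with i.i.d. increments Y_t = y(d_t) ∈ {+1, −1, 0}.
Outcome values over d=0..5: [1, 1, -1, -1, -1, -1]
Σy = -2, Σy² = 6, M = 6
μ = -2/6 = -1/3,  σ² = 6/6 − (-1/3)² = 8/9
Independent increments: Var[X_13] = 13·σ² = 13·(8/9) = 104/9

104/9


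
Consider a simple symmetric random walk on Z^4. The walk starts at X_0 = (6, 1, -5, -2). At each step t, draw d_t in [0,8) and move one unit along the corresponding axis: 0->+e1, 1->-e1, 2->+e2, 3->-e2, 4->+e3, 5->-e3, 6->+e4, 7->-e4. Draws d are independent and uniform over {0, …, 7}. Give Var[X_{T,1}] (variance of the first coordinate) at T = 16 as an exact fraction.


Outcome values over d=0..7: [1, -1, 0, 0, 0, 0, 0, 0]
Σy = 0, Σy² = 2, M = 8
μ = 0/8 = 0,  σ² = 2/8 − (0)² = 1/4
Independent increments: Var[X_16] = 16·σ² = 16·(1/4) = 4

4


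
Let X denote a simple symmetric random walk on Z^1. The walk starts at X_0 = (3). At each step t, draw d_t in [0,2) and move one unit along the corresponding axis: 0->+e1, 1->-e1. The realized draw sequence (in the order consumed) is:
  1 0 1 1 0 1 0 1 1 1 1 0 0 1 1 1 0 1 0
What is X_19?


t=0: X=(3), d=1 → -e1, X_1=(2)
t=1: X=(2), d=0 → +e1, X_2=(3)
t=2: X=(3), d=1 → -e1, X_3=(2)
t=3: X=(2), d=1 → -e1, X_4=(1)
t=4: X=(1), d=0 → +e1, X_5=(2)
t=5: X=(2), d=1 → -e1, X_6=(1)
t=6: X=(1), d=0 → +e1, X_7=(2)
t=7: X=(2), d=1 → -e1, X_8=(1)
t=8: X=(1), d=1 → -e1, X_9=(0)
t=9: X=(0), d=1 → -e1, X_10=(-1)
t=10: X=(-1), d=1 → -e1, X_11=(-2)
t=11: X=(-2), d=0 → +e1, X_12=(-1)
t=12: X=(-1), d=0 → +e1, X_13=(0)
t=13: X=(0), d=1 → -e1, X_14=(-1)
t=14: X=(-1), d=1 → -e1, X_15=(-2)
t=15: X=(-2), d=1 → -e1, X_16=(-3)
t=16: X=(-3), d=0 → +e1, X_17=(-2)
t=17: X=(-2), d=1 → -e1, X_18=(-3)
t=18: X=(-3), d=0 → +e1, X_19=(-2)

(-2)


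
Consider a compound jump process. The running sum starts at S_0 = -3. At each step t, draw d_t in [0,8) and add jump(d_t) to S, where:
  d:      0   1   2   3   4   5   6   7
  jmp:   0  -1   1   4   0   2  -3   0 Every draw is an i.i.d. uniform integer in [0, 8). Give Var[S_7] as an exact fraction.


1673/64

Outcome values over d=0..7: [0, -1, 1, 4, 0, 2, -3, 0]
Σy = 3, Σy² = 31, M = 8
μ = 3/8 = 3/8,  σ² = 31/8 − (3/8)² = 239/64
Independent increments: Var[S_7] = 7·σ² = 7·(239/64) = 1673/64


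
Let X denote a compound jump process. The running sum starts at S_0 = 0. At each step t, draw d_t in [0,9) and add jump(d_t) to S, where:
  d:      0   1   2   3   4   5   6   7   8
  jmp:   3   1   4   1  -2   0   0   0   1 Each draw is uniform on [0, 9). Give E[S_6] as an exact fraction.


Outcome values over d=0..8: [3, 1, 4, 1, -2, 0, 0, 0, 1]
Σy = 8, Σy² = 32, M = 9
μ = 8/9 = 8/9,  σ² = 32/9 − (8/9)² = 224/81
E[S_6] = 0 + 6·(8/9) = 16/3

16/3


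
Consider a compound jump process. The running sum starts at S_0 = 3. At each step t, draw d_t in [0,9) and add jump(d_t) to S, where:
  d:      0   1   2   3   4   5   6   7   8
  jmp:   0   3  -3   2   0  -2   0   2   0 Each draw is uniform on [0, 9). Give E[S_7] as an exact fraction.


41/9

Outcome values over d=0..8: [0, 3, -3, 2, 0, -2, 0, 2, 0]
Σy = 2, Σy² = 30, M = 9
μ = 2/9 = 2/9,  σ² = 30/9 − (2/9)² = 266/81
E[S_7] = 3 + 7·(2/9) = 41/9


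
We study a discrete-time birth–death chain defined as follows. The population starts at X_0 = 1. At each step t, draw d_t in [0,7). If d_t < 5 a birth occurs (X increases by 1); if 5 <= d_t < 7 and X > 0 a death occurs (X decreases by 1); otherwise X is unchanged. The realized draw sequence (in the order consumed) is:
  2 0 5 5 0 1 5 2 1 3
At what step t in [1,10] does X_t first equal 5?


10

t=0: X=1, d=2 → birth, X_1=2
t=1: X=2, d=0 → birth, X_2=3
t=2: X=3, d=5 → death, X_3=2
t=3: X=2, d=5 → death, X_4=1
t=4: X=1, d=0 → birth, X_5=2
t=5: X=2, d=1 → birth, X_6=3
t=6: X=3, d=5 → death, X_7=2
t=7: X=2, d=2 → birth, X_8=3
t=8: X=3, d=1 → birth, X_9=4
t=9: X=4, d=3 → birth, X_10=5


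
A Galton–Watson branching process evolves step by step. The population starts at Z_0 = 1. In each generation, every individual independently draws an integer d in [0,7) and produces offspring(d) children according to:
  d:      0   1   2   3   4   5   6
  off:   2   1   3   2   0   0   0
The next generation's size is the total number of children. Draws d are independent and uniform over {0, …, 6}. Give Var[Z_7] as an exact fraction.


Outcome values over d=0..6: [2, 1, 3, 2, 0, 0, 0]
Σy = 8, Σy² = 18, M = 7
μ = 8/7 = 8/7,  σ² = 18/7 − (8/7)² = 62/49
V_0 = 0, E_0 = 1
V_1 = 62/49·E_0 + (8/7)²·V_0 = 62/49;  E_1 = 8/7
V_2 = 62/49·E_1 + (8/7)²·V_1 = 7440/2401;  E_2 = 64/49
V_3 = 62/49·E_2 + (8/7)²·V_2 = 670592/117649;  E_3 = 512/343
V_4 = 62/49·E_3 + (8/7)²·V_3 = 53806080/5764801;  E_4 = 4096/2401
V_5 = 62/49·E_4 + (8/7)²·V_4 = 4053327872/282475249;  E_5 = 32768/16807
V_6 = 62/49·E_5 + (8/7)²·V_5 = 293558353920/13841287201;  E_6 = 262144/117649
V_7 = 62/49·E_6 + (8/7)²·V_6 = 20699875377152/678223072849;  E_7 = 2097152/823543

20699875377152/678223072849


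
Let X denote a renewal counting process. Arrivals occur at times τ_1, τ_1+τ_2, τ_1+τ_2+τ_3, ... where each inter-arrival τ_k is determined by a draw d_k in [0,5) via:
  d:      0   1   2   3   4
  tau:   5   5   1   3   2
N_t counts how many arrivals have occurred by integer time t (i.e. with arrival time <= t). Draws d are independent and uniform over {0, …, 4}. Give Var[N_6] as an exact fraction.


Inter-arrival values over d=0..4: [5, 5, 1, 3, 2]
Each d has probability 1/5, so the pmf of τ is: f(1) = 1/5, f(2) = 1/5, f(3) = 1/5, f(5) = 2/5
Let p_n(j) = P(N_n = j), with p_0 = [1]. Condition on τ_1: p_n(0) = P(τ > n), and for j >= 1, p_n(j) = Σ_{k<=n} f(k)·p_{n−k}(j−1)
p_1 = [4/5, 1/5]  (j = 0..1)
p_2 = [3/5, 9/25, 1/25]  (j = 0..2)
p_3 = [2/5, 12/25, 14/125, 1/125]  (j = 0..3)
p_4 = [2/5, 9/25, 26/125, 19/625, 1/625]  (j = 0..4)
p_5 = [0, 17/25, 6/25, 9/125, 24/3125, 1/3125]  (j = 0..5)
p_6 = [0, 12/25, 48/125, 14/125, 69/3125, 29/15625, 1/15625]  (j = 0..6)
E[N_6] = Σ j·p_6(j) = 26281/15625;  E[N_6²] = Σ j²·p_6(j) = 53531/15625
Var[N_6] = 53531/15625 − (26281/15625)² = 145730914/244140625

145730914/244140625


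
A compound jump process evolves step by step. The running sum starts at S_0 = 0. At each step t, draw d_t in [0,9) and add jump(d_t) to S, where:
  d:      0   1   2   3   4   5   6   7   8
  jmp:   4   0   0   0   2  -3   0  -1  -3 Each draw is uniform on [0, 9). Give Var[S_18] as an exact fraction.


Outcome values over d=0..8: [4, 0, 0, 0, 2, -3, 0, -1, -3]
Σy = -1, Σy² = 39, M = 9
μ = -1/9 = -1/9,  σ² = 39/9 − (-1/9)² = 350/81
Independent increments: Var[S_18] = 18·σ² = 18·(350/81) = 700/9

700/9


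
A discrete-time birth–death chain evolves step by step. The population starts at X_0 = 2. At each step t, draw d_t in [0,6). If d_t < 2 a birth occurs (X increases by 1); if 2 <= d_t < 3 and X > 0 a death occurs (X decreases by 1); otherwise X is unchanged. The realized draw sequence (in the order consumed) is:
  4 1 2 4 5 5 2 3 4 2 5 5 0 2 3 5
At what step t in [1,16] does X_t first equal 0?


t=0: X=2, d=4 → hold, X_1=2
t=1: X=2, d=1 → birth, X_2=3
t=2: X=3, d=2 → death, X_3=2
t=3: X=2, d=4 → hold, X_4=2
t=4: X=2, d=5 → hold, X_5=2
t=5: X=2, d=5 → hold, X_6=2
t=6: X=2, d=2 → death, X_7=1
t=7: X=1, d=3 → hold, X_8=1
t=8: X=1, d=4 → hold, X_9=1
t=9: X=1, d=2 → death, X_10=0
t=10: X=0, d=5 → hold, X_11=0
t=11: X=0, d=5 → hold, X_12=0
t=12: X=0, d=0 → birth, X_13=1
t=13: X=1, d=2 → death, X_14=0
t=14: X=0, d=3 → hold, X_15=0
t=15: X=0, d=5 → hold, X_16=0

10


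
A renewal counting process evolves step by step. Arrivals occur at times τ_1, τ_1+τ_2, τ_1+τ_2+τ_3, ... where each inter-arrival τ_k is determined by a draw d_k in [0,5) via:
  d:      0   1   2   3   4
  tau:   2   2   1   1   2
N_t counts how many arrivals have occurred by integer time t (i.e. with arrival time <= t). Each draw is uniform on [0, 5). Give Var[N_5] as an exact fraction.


Inter-arrival values over d=0..4: [2, 2, 1, 1, 2]
Each d has probability 1/5, so the pmf of τ is: f(1) = 2/5, f(2) = 3/5
Let p_n(j) = P(N_n = j), with p_0 = [1]. Condition on τ_1: p_n(0) = P(τ > n), and for j >= 1, p_n(j) = Σ_{k<=n} f(k)·p_{n−k}(j−1)
p_1 = [3/5, 2/5]  (j = 0..1)
p_2 = [0, 21/25, 4/25]  (j = 0..2)
p_3 = [0, 9/25, 72/125, 8/125]  (j = 0..3)
p_4 = [0, 0, 81/125, 204/625, 16/625]  (j = 0..4)
p_5 = [0, 0, 27/125, 378/625, 528/3125, 32/3125]  (j = 0..5)
E[N_5] = Σ j·p_5(j) = 9292/3125;  E[N_5²] = Σ j²·p_5(j) = 28958/3125
Var[N_5] = 28958/3125 − (9292/3125)² = 4152486/9765625

4152486/9765625


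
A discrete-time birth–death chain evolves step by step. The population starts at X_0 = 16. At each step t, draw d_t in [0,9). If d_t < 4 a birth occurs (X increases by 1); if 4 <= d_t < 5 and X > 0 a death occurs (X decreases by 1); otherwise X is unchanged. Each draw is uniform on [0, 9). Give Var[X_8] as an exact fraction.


32/9

X can drop by at most 1 per step and X_0 = 16 > T = 8, so X_t >= 16 − t >= 8 > 0 for every t <= 8: the floor at 0 (the 'and X > 0' condition) never binds. Hence X_8 = X_0 + Σ_{t<8} Y_t with i.i.d. increments Y_t = y(d_t) ∈ {+1, −1, 0}.
Outcome values over d=0..8: [1, 1, 1, 1, -1, 0, 0, 0, 0]
Σy = 3, Σy² = 5, M = 9
μ = 3/9 = 1/3,  σ² = 5/9 − (1/3)² = 4/9
Independent increments: Var[X_8] = 8·σ² = 8·(4/9) = 32/9


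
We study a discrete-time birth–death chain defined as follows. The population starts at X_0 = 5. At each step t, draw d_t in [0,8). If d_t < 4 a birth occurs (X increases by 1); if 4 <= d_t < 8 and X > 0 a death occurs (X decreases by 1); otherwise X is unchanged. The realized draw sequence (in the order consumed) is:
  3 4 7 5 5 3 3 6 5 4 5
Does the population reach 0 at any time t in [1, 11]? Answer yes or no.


t=0: X=5, d=3 → birth, X_1=6
t=1: X=6, d=4 → death, X_2=5
t=2: X=5, d=7 → death, X_3=4
t=3: X=4, d=5 → death, X_4=3
t=4: X=3, d=5 → death, X_5=2
t=5: X=2, d=3 → birth, X_6=3
t=6: X=3, d=3 → birth, X_7=4
t=7: X=4, d=6 → death, X_8=3
t=8: X=3, d=5 → death, X_9=2
t=9: X=2, d=4 → death, X_10=1
t=10: X=1, d=5 → death, X_11=0

yes


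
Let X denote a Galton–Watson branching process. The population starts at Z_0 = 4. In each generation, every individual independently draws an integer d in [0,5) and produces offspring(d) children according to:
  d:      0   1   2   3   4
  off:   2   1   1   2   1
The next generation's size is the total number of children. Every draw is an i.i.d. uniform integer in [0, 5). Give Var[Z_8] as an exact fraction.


Outcome values over d=0..4: [2, 1, 1, 2, 1]
Σy = 7, Σy² = 11, M = 5
μ = 7/5 = 7/5,  σ² = 11/5 − (7/5)² = 6/25
V_0 = 0, E_0 = 4
V_1 = 6/25·E_0 + (7/5)²·V_0 = 24/25;  E_1 = 28/5
V_2 = 6/25·E_1 + (7/5)²·V_1 = 2016/625;  E_2 = 196/25
V_3 = 6/25·E_2 + (7/5)²·V_2 = 128184/15625;  E_3 = 1372/125
V_4 = 6/25·E_3 + (7/5)²·V_3 = 7310016/390625;  E_4 = 9604/625
V_5 = 6/25·E_4 + (7/5)²·V_4 = 394205784/9765625;  E_5 = 67228/3125
V_6 = 6/25·E_5 + (7/5)²·V_5 = 20576608416/244140625;  E_6 = 470596/15625
V_7 = 6/25·E_6 + (7/5)²·V_6 = 1052372187384/6103515625;  E_7 = 3294172/78125
V_8 = 6/25·E_7 + (7/5)²·V_7 = 53110380306816/152587890625;  E_8 = 23059204/390625

53110380306816/152587890625


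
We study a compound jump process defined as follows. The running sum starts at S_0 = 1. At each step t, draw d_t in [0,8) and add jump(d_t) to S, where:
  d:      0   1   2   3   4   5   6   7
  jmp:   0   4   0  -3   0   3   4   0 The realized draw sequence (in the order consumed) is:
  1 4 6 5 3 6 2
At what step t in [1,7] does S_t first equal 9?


3

t=0: S=1, d=1, jump=4, S_1=5
t=1: S=5, d=4, jump=0, S_2=5
t=2: S=5, d=6, jump=4, S_3=9
t=3: S=9, d=5, jump=3, S_4=12
t=4: S=12, d=3, jump=-3, S_5=9
t=5: S=9, d=6, jump=4, S_6=13
t=6: S=13, d=2, jump=0, S_7=13


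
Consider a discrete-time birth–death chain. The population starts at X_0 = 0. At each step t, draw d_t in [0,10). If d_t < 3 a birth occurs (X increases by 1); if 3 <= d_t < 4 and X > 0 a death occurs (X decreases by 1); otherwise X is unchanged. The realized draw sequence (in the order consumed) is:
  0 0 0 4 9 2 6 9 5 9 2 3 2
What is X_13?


5

t=0: X=0, d=0 → birth, X_1=1
t=1: X=1, d=0 → birth, X_2=2
t=2: X=2, d=0 → birth, X_3=3
t=3: X=3, d=4 → hold, X_4=3
t=4: X=3, d=9 → hold, X_5=3
t=5: X=3, d=2 → birth, X_6=4
t=6: X=4, d=6 → hold, X_7=4
t=7: X=4, d=9 → hold, X_8=4
t=8: X=4, d=5 → hold, X_9=4
t=9: X=4, d=9 → hold, X_10=4
t=10: X=4, d=2 → birth, X_11=5
t=11: X=5, d=3 → death, X_12=4
t=12: X=4, d=2 → birth, X_13=5


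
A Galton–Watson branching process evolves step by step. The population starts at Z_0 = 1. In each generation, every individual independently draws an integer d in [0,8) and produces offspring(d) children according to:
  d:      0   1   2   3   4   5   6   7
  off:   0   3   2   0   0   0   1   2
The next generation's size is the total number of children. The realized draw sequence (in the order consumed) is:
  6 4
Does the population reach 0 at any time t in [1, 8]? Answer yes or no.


yes

gen 0: Z_0=1, draws=[6], offspring=[1], Z_1=1
gen 1: Z_1=1, draws=[4], offspring=[0], Z_2=0
gen 2: Z_2=0, draws=[], offspring=[], Z_3=0
gen 3: Z_3=0, draws=[], offspring=[], Z_4=0
gen 4: Z_4=0, draws=[], offspring=[], Z_5=0
gen 5: Z_5=0, draws=[], offspring=[], Z_6=0
gen 6: Z_6=0, draws=[], offspring=[], Z_7=0
gen 7: Z_7=0, draws=[], offspring=[], Z_8=0


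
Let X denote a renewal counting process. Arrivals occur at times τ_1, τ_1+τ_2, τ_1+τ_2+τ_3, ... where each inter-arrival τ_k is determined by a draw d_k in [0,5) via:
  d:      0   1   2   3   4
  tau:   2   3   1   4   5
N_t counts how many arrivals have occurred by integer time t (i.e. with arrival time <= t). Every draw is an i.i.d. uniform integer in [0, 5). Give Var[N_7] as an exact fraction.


4359160904/6103515625

Inter-arrival values over d=0..4: [2, 3, 1, 4, 5]
Each d has probability 1/5, so the pmf of τ is: f(1) = 1/5, f(2) = 1/5, f(3) = 1/5, f(4) = 1/5, f(5) = 1/5
Let p_n(j) = P(N_n = j), with p_0 = [1]. Condition on τ_1: p_n(0) = P(τ > n), and for j >= 1, p_n(j) = Σ_{k<=n} f(k)·p_{n−k}(j−1)
p_1 = [4/5, 1/5]  (j = 0..1)
p_2 = [3/5, 9/25, 1/25]  (j = 0..2)
p_3 = [2/5, 12/25, 14/125, 1/125]  (j = 0..3)
p_4 = [1/5, 14/25, 26/125, 19/625, 1/625]  (j = 0..4)
p_5 = [0, 3/5, 8/25, 9/125, 24/3125, 1/3125]  (j = 0..5)
p_6 = [0, 2/5, 11/25, 17/125, 69/3125, 29/15625, 1/15625]  (j = 0..6)
p_7 = [0, 6/25, 12/25, 28/125, 154/3125, 98/15625, 34/78125, 1/78125]  (j = 0..7)
E[N_7] = Σ j·p_7(j) = 164311/78125;  E[N_7²] = Σ j²·p_7(j) = 401373/78125
Var[N_7] = 401373/78125 − (164311/78125)² = 4359160904/6103515625


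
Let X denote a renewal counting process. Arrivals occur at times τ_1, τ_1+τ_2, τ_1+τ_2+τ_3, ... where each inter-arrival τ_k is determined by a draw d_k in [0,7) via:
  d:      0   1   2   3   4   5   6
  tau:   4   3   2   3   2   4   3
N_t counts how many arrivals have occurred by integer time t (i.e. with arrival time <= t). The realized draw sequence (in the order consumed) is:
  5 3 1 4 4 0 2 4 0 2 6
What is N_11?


draw d_1=5: τ_1=4, arrival time A_1=4
draw d_2=3: τ_2=3, arrival time A_2=7
draw d_3=1: τ_3=3, arrival time A_3=10
draw d_4=4: τ_4=2, arrival time A_4=12
draw d_5=4: τ_5=2, arrival time A_5=14
draw d_6=0: τ_6=4, arrival time A_6=18
draw d_7=2: τ_7=2, arrival time A_7=20
draw d_8=4: τ_8=2, arrival time A_8=22
draw d_9=0: τ_9=4, arrival time A_9=26
draw d_10=2: τ_10=2, arrival time A_10=28
draw d_11=6: τ_11=3, arrival time A_11=31
N_t over t=0..11: 0:0 1:0 2:0 3:0 4:1 5:1 6:1 7:2 8:2 9:2 10:3 11:3

3


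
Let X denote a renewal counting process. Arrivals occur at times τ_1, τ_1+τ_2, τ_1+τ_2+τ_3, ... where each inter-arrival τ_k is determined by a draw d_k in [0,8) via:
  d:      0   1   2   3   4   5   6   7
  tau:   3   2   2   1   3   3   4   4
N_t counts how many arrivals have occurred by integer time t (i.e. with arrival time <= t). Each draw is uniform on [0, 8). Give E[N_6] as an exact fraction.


Inter-arrival values over d=0..7: [3, 2, 2, 1, 3, 3, 4, 4]
Each d has probability 1/8, so the pmf of τ is: f(1) = 1/8, f(2) = 1/4, f(3) = 3/8, f(4) = 1/4
Renewal equation for m(n) = E[N_n]: condition on τ_1 = k (if k <= n, one arrival plus a fresh copy on the remaining n−k steps): m(n) = F(n) + Σ_{k<=n} f(k)·m(n−k), where F(n) = P(τ <= n) and m(0) = 0
m(1) = F(1) = 1/8
m(2) = F(2) + f(1)·m(1) = 3/8 + 1/8·1/8 = 25/64
m(3) = F(3) + f(1)·m(2) + f(2)·m(1) = 3/4 + 1/8·25/64 + 1/4·1/8 = 425/512
m(4) = F(4) + f(1)·m(3) + f(2)·m(2) + f(3)·m(1) = 1 + 1/8·425/512 + 1/4·25/64 + 3/8·1/8 = 5113/4096
m(5) = F(5) + f(1)·m(4) + f(2)·m(3) + f(3)·m(2) + f(4)·m(1) = 1 + 1/8·5113/4096 + 1/4·425/512 + 3/8·25/64 + 1/4·1/8 = 50505/32768
m(6) = F(6) + f(1)·m(5) + f(2)·m(4) + f(3)·m(3) + f(4)·m(2) = 1 + 1/8·50505/32768 + 1/4·5113/4096 + 3/8·425/512 + 1/4·25/64 = 501657/262144
E[N_6] = m(6) = 501657/262144

501657/262144


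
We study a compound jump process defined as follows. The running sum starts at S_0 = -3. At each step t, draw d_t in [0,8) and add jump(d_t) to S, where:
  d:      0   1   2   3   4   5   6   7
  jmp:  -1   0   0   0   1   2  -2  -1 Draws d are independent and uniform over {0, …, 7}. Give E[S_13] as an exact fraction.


Outcome values over d=0..7: [-1, 0, 0, 0, 1, 2, -2, -1]
Σy = -1, Σy² = 11, M = 8
μ = -1/8 = -1/8,  σ² = 11/8 − (-1/8)² = 87/64
E[S_13] = -3 + 13·(-1/8) = -37/8

-37/8


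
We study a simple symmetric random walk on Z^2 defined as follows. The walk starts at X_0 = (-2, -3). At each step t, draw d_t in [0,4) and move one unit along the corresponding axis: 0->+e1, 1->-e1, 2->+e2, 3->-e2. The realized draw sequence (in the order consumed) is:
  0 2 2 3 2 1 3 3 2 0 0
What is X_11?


(0, -2)

t=0: X=(-2, -3), d=0 → +e1, X_1=(-1, -3)
t=1: X=(-1, -3), d=2 → +e2, X_2=(-1, -2)
t=2: X=(-1, -2), d=2 → +e2, X_3=(-1, -1)
t=3: X=(-1, -1), d=3 → -e2, X_4=(-1, -2)
t=4: X=(-1, -2), d=2 → +e2, X_5=(-1, -1)
t=5: X=(-1, -1), d=1 → -e1, X_6=(-2, -1)
t=6: X=(-2, -1), d=3 → -e2, X_7=(-2, -2)
t=7: X=(-2, -2), d=3 → -e2, X_8=(-2, -3)
t=8: X=(-2, -3), d=2 → +e2, X_9=(-2, -2)
t=9: X=(-2, -2), d=0 → +e1, X_10=(-1, -2)
t=10: X=(-1, -2), d=0 → +e1, X_11=(0, -2)


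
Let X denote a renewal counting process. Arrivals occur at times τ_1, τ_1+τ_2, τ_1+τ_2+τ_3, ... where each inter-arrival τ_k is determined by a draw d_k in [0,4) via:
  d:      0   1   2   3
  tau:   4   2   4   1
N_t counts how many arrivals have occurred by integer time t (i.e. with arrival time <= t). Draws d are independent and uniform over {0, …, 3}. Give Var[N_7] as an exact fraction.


254206263/268435456

Inter-arrival values over d=0..3: [4, 2, 4, 1]
Each d has probability 1/4, so the pmf of τ is: f(1) = 1/4, f(2) = 1/4, f(4) = 1/2
Let p_n(j) = P(N_n = j), with p_0 = [1]. Condition on τ_1: p_n(0) = P(τ > n), and for j >= 1, p_n(j) = Σ_{k<=n} f(k)·p_{n−k}(j−1)
p_1 = [3/4, 1/4]  (j = 0..1)
p_2 = [1/2, 7/16, 1/16]  (j = 0..2)
p_3 = [1/2, 5/16, 11/64, 1/64]  (j = 0..3)
p_4 = [0, 3/4, 3/16, 15/256, 1/256]  (j = 0..4)
p_5 = [0, 1/2, 25/64, 23/256, 19/1024, 1/1024]  (j = 0..5)
p_6 = [0, 1/4, 17/32, 45/256, 19/512, 23/4096, 1/4096]  (j = 0..6)
p_7 = [0, 1/4, 11/32, 81/256, 19/256, 57/4096, 27/16384, 1/16384]  (j = 0..7)
E[N_7] = Σ j·p_7(j) = 37085/16384;  E[N_7²] = Σ j²·p_7(j) = 99457/16384
Var[N_7] = 99457/16384 − (37085/16384)² = 254206263/268435456


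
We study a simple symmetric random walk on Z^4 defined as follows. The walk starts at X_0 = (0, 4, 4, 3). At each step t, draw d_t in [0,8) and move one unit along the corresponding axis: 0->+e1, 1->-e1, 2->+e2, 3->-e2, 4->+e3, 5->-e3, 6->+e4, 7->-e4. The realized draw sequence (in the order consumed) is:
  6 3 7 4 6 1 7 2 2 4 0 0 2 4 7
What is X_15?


t=0: X=(0, 4, 4, 3), d=6 → +e4, X_1=(0, 4, 4, 4)
t=1: X=(0, 4, 4, 4), d=3 → -e2, X_2=(0, 3, 4, 4)
t=2: X=(0, 3, 4, 4), d=7 → -e4, X_3=(0, 3, 4, 3)
t=3: X=(0, 3, 4, 3), d=4 → +e3, X_4=(0, 3, 5, 3)
t=4: X=(0, 3, 5, 3), d=6 → +e4, X_5=(0, 3, 5, 4)
t=5: X=(0, 3, 5, 4), d=1 → -e1, X_6=(-1, 3, 5, 4)
t=6: X=(-1, 3, 5, 4), d=7 → -e4, X_7=(-1, 3, 5, 3)
t=7: X=(-1, 3, 5, 3), d=2 → +e2, X_8=(-1, 4, 5, 3)
t=8: X=(-1, 4, 5, 3), d=2 → +e2, X_9=(-1, 5, 5, 3)
t=9: X=(-1, 5, 5, 3), d=4 → +e3, X_10=(-1, 5, 6, 3)
t=10: X=(-1, 5, 6, 3), d=0 → +e1, X_11=(0, 5, 6, 3)
t=11: X=(0, 5, 6, 3), d=0 → +e1, X_12=(1, 5, 6, 3)
t=12: X=(1, 5, 6, 3), d=2 → +e2, X_13=(1, 6, 6, 3)
t=13: X=(1, 6, 6, 3), d=4 → +e3, X_14=(1, 6, 7, 3)
t=14: X=(1, 6, 7, 3), d=7 → -e4, X_15=(1, 6, 7, 2)

(1, 6, 7, 2)


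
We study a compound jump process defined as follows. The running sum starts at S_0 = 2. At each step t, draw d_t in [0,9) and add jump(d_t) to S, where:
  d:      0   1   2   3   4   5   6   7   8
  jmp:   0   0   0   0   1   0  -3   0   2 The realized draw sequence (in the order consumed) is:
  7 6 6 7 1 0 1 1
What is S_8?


t=0: S=2, d=7, jump=0, S_1=2
t=1: S=2, d=6, jump=-3, S_2=-1
t=2: S=-1, d=6, jump=-3, S_3=-4
t=3: S=-4, d=7, jump=0, S_4=-4
t=4: S=-4, d=1, jump=0, S_5=-4
t=5: S=-4, d=0, jump=0, S_6=-4
t=6: S=-4, d=1, jump=0, S_7=-4
t=7: S=-4, d=1, jump=0, S_8=-4

-4


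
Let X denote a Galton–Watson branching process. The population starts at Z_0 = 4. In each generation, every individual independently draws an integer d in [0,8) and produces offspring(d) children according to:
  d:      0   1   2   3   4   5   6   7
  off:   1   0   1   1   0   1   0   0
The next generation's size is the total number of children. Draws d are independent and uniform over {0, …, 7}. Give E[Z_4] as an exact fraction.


1/4

Outcome values over d=0..7: [1, 0, 1, 1, 0, 1, 0, 0]
Σy = 4, Σy² = 4, M = 8
μ = 4/8 = 1/2,  σ² = 4/8 − (1/2)² = 1/4
E[Z_0] = 4
E[Z_1] = 1/2·E[Z_0] = 2
E[Z_2] = 1/2·E[Z_1] = 1
E[Z_3] = 1/2·E[Z_2] = 1/2
E[Z_4] = 1/2·E[Z_3] = 1/4


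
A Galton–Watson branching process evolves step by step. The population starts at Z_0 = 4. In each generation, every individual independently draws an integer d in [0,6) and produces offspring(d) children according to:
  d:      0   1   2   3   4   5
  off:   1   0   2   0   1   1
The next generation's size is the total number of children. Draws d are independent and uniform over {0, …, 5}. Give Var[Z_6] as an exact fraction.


1648521875/544195584

Outcome values over d=0..5: [1, 0, 2, 0, 1, 1]
Σy = 5, Σy² = 7, M = 6
μ = 5/6 = 5/6,  σ² = 7/6 − (5/6)² = 17/36
V_0 = 0, E_0 = 4
V_1 = 17/36·E_0 + (5/6)²·V_0 = 17/9;  E_1 = 10/3
V_2 = 17/36·E_1 + (5/6)²·V_1 = 935/324;  E_2 = 25/9
V_3 = 17/36·E_2 + (5/6)²·V_2 = 38675/11664;  E_3 = 125/54
V_4 = 17/36·E_3 + (5/6)²·V_3 = 1425875/419904;  E_4 = 625/324
V_5 = 17/36·E_4 + (5/6)²·V_4 = 49416875/15116544;  E_5 = 3125/1944
V_6 = 17/36·E_5 + (5/6)²·V_5 = 1648521875/544195584;  E_6 = 15625/11664


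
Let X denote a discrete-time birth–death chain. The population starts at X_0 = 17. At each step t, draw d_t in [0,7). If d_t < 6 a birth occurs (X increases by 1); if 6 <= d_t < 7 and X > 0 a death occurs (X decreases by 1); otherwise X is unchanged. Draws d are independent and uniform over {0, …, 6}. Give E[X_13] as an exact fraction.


X can drop by at most 1 per step and X_0 = 17 > T = 13, so X_t >= 17 − t >= 4 > 0 for every t <= 13: the floor at 0 (the 'and X > 0' condition) never binds. Hence X_13 = X_0 + Σ_{t<13} Y_t with i.i.d. increments Y_t = y(d_t) ∈ {+1, −1, 0}.
Outcome values over d=0..6: [1, 1, 1, 1, 1, 1, -1]
Σy = 5, Σy² = 7, M = 7
μ = 5/7 = 5/7,  σ² = 7/7 − (5/7)² = 24/49
E[X_13] = 17 + 13·(5/7) = 184/7

184/7


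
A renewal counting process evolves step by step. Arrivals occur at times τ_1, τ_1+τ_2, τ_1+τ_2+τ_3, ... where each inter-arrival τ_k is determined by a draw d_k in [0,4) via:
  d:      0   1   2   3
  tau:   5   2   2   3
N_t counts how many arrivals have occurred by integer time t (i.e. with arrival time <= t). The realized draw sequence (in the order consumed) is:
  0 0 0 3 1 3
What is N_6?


1

draw d_1=0: τ_1=5, arrival time A_1=5
draw d_2=0: τ_2=5, arrival time A_2=10
draw d_3=0: τ_3=5, arrival time A_3=15
draw d_4=3: τ_4=3, arrival time A_4=18
draw d_5=1: τ_5=2, arrival time A_5=20
draw d_6=3: τ_6=3, arrival time A_6=23
N_t over t=0..6: 0:0 1:0 2:0 3:0 4:0 5:1 6:1


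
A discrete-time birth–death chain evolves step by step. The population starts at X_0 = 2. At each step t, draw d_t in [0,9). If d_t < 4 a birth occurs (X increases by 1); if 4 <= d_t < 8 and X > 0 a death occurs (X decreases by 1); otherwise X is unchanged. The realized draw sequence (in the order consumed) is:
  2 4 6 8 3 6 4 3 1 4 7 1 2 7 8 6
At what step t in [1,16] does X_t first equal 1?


t=0: X=2, d=2 → birth, X_1=3
t=1: X=3, d=4 → death, X_2=2
t=2: X=2, d=6 → death, X_3=1
t=3: X=1, d=8 → hold, X_4=1
t=4: X=1, d=3 → birth, X_5=2
t=5: X=2, d=6 → death, X_6=1
t=6: X=1, d=4 → death, X_7=0
t=7: X=0, d=3 → birth, X_8=1
t=8: X=1, d=1 → birth, X_9=2
t=9: X=2, d=4 → death, X_10=1
t=10: X=1, d=7 → death, X_11=0
t=11: X=0, d=1 → birth, X_12=1
t=12: X=1, d=2 → birth, X_13=2
t=13: X=2, d=7 → death, X_14=1
t=14: X=1, d=8 → hold, X_15=1
t=15: X=1, d=6 → death, X_16=0

3


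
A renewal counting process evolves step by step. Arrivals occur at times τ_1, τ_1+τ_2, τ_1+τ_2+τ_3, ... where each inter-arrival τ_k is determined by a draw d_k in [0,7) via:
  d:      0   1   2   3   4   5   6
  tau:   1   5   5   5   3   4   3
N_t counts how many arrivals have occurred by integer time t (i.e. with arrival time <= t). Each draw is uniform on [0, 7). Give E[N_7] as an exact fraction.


1255927/823543

Inter-arrival values over d=0..6: [1, 5, 5, 5, 3, 4, 3]
Each d has probability 1/7, so the pmf of τ is: f(1) = 1/7, f(3) = 2/7, f(4) = 1/7, f(5) = 3/7
Renewal equation for m(n) = E[N_n]: condition on τ_1 = k (if k <= n, one arrival plus a fresh copy on the remaining n−k steps): m(n) = F(n) + Σ_{k<=n} f(k)·m(n−k), where F(n) = P(τ <= n) and m(0) = 0
m(1) = F(1) = 1/7
m(2) = F(2) + f(1)·m(1) = 1/7 + 1/7·1/7 = 8/49
m(3) = F(3) + f(1)·m(2) = 3/7 + 1/7·8/49 = 155/343
m(4) = F(4) + f(1)·m(3) + f(3)·m(1) = 4/7 + 1/7·155/343 + 2/7·1/7 = 1625/2401
m(5) = F(5) + f(1)·m(4) + f(3)·m(2) + f(4)·m(1) = 1 + 1/7·1625/2401 + 2/7·8/49 + 1/7·1/7 = 19559/16807
m(6) = F(6) + f(1)·m(5) + f(3)·m(3) + f(4)·m(2) + f(5)·m(1) = 1 + 1/7·19559/16807 + 2/7·155/343 + 1/7·8/49 + 3/7·1/7 = 162345/117649
m(7) = F(7) + f(1)·m(6) + f(3)·m(4) + f(4)·m(3) + f(5)·m(2) = 1 + 1/7·162345/117649 + 2/7·1625/2401 + 1/7·155/343 + 3/7·8/49 = 1255927/823543
E[N_7] = m(7) = 1255927/823543


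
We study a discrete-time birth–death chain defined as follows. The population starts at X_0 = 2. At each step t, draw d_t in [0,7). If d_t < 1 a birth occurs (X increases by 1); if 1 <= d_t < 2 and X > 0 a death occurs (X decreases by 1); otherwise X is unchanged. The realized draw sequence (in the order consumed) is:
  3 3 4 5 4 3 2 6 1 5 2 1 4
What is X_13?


t=0: X=2, d=3 → hold, X_1=2
t=1: X=2, d=3 → hold, X_2=2
t=2: X=2, d=4 → hold, X_3=2
t=3: X=2, d=5 → hold, X_4=2
t=4: X=2, d=4 → hold, X_5=2
t=5: X=2, d=3 → hold, X_6=2
t=6: X=2, d=2 → hold, X_7=2
t=7: X=2, d=6 → hold, X_8=2
t=8: X=2, d=1 → death, X_9=1
t=9: X=1, d=5 → hold, X_10=1
t=10: X=1, d=2 → hold, X_11=1
t=11: X=1, d=1 → death, X_12=0
t=12: X=0, d=4 → hold, X_13=0

0


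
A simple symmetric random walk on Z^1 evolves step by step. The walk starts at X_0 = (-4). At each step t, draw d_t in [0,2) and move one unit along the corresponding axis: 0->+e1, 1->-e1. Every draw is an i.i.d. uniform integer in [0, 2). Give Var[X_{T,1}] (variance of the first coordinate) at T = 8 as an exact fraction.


8

Outcome values over d=0..1: [1, -1]
Σy = 0, Σy² = 2, M = 2
μ = 0/2 = 0,  σ² = 2/2 − (0)² = 1
Independent increments: Var[X_8] = 8·σ² = 8·(1) = 8


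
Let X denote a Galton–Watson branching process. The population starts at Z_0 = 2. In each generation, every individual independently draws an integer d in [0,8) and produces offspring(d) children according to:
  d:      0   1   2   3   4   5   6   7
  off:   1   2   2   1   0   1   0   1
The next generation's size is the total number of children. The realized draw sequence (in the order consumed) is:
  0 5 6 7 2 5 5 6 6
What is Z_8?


gen 0: Z_0=2, draws=[0, 5], offspring=[1, 1], Z_1=2
gen 1: Z_1=2, draws=[6, 7], offspring=[0, 1], Z_2=1
gen 2: Z_2=1, draws=[2], offspring=[2], Z_3=2
gen 3: Z_3=2, draws=[5, 5], offspring=[1, 1], Z_4=2
gen 4: Z_4=2, draws=[6, 6], offspring=[0, 0], Z_5=0
gen 5: Z_5=0, draws=[], offspring=[], Z_6=0
gen 6: Z_6=0, draws=[], offspring=[], Z_7=0
gen 7: Z_7=0, draws=[], offspring=[], Z_8=0

0


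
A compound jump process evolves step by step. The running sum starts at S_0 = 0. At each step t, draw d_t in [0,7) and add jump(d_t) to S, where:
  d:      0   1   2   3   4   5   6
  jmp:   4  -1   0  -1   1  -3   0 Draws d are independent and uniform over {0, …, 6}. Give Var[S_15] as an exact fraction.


Outcome values over d=0..6: [4, -1, 0, -1, 1, -3, 0]
Σy = 0, Σy² = 28, M = 7
μ = 0/7 = 0,  σ² = 28/7 − (0)² = 4
Independent increments: Var[S_15] = 15·σ² = 15·(4) = 60

60


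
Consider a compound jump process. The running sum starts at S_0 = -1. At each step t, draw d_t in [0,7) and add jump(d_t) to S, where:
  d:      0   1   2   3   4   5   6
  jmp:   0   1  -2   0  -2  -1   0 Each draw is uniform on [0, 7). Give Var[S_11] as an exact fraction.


594/49

Outcome values over d=0..6: [0, 1, -2, 0, -2, -1, 0]
Σy = -4, Σy² = 10, M = 7
μ = -4/7 = -4/7,  σ² = 10/7 − (-4/7)² = 54/49
Independent increments: Var[S_11] = 11·σ² = 11·(54/49) = 594/49


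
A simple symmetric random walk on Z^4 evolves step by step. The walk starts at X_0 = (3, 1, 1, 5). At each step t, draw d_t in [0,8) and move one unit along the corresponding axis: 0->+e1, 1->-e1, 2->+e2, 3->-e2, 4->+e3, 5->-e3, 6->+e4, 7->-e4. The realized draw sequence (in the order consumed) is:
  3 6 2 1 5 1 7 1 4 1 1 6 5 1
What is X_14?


(-3, 1, 0, 6)

t=0: X=(3, 1, 1, 5), d=3 → -e2, X_1=(3, 0, 1, 5)
t=1: X=(3, 0, 1, 5), d=6 → +e4, X_2=(3, 0, 1, 6)
t=2: X=(3, 0, 1, 6), d=2 → +e2, X_3=(3, 1, 1, 6)
t=3: X=(3, 1, 1, 6), d=1 → -e1, X_4=(2, 1, 1, 6)
t=4: X=(2, 1, 1, 6), d=5 → -e3, X_5=(2, 1, 0, 6)
t=5: X=(2, 1, 0, 6), d=1 → -e1, X_6=(1, 1, 0, 6)
t=6: X=(1, 1, 0, 6), d=7 → -e4, X_7=(1, 1, 0, 5)
t=7: X=(1, 1, 0, 5), d=1 → -e1, X_8=(0, 1, 0, 5)
t=8: X=(0, 1, 0, 5), d=4 → +e3, X_9=(0, 1, 1, 5)
t=9: X=(0, 1, 1, 5), d=1 → -e1, X_10=(-1, 1, 1, 5)
t=10: X=(-1, 1, 1, 5), d=1 → -e1, X_11=(-2, 1, 1, 5)
t=11: X=(-2, 1, 1, 5), d=6 → +e4, X_12=(-2, 1, 1, 6)
t=12: X=(-2, 1, 1, 6), d=5 → -e3, X_13=(-2, 1, 0, 6)
t=13: X=(-2, 1, 0, 6), d=1 → -e1, X_14=(-3, 1, 0, 6)


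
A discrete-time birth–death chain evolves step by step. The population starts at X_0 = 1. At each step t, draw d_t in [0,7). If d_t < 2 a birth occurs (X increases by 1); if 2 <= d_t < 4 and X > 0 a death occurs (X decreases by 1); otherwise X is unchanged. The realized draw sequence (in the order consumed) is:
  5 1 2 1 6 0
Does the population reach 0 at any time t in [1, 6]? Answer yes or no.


no

t=0: X=1, d=5 → hold, X_1=1
t=1: X=1, d=1 → birth, X_2=2
t=2: X=2, d=2 → death, X_3=1
t=3: X=1, d=1 → birth, X_4=2
t=4: X=2, d=6 → hold, X_5=2
t=5: X=2, d=0 → birth, X_6=3
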